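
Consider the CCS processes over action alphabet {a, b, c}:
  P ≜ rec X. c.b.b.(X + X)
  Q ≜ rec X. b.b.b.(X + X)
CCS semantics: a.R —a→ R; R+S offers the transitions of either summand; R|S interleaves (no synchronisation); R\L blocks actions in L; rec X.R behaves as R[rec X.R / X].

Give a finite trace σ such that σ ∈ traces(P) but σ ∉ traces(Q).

c

P's transition system — 4 states:
  m0 = rec X. c.b.b.(X + X) | —c→ m1
  m1 = b.b.((rec X. c.b.b.(X + X)) + (rec X. c.b.b.(X + X))) | —b→ m2
  m2 = b.((rec X. c.b.b.(X + X)) + (rec X. c.b.b.(X + X))) | —b→ m3
  m3 = (rec X. c.b.b.(X + X)) + (rec X. c.b.b.(X + X)) | —c→ m1
Q's transition system — 4 states:
  n0 = rec X. b.b.b.(X + X) | —b→ n1
  n1 = b.b.((rec X. b.b.b.(X + X)) + (rec X. b.b.b.(X + X))) | —b→ n2
  n2 = b.((rec X. b.b.b.(X + X)) + (rec X. b.b.b.(X + X))) | —b→ n3
  n3 = (rec X. b.b.b.(X + X)) + (rec X. b.b.b.(X + X)) | —b→ n1
Executing c from P (initial set {m0}):
  [1] c ⇒ {m1}
  — P admits the full trace.
Executing c from Q (initial set {n0}):
  [1] c ⇒ ∅  — Q cannot continue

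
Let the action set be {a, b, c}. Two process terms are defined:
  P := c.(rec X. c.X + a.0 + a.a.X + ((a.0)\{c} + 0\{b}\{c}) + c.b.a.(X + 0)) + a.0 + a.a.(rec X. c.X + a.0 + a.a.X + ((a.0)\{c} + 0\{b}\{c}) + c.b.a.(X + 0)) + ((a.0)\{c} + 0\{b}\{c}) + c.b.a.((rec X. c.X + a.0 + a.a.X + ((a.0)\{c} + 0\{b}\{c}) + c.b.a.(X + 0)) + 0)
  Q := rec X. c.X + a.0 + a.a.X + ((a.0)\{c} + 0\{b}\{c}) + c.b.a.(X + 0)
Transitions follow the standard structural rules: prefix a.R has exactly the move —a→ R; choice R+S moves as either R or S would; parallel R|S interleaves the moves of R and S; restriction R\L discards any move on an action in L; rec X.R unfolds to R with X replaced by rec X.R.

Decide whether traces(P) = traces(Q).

trace-equivalent

P's transition system — 8 states:
  s0 = c.(rec X. c.X + a.0 + a.a.X + ((a.0)\{c} + 0\{b}\{c}) + c.b.a.(X + 0)) + a.0 + a.a.(rec X. c.X + a.0 + a.a.X + ((a.0)\{c} + 0\{b}\{c}) + c.b.a.(X + 0)) + ((a.0)\{c} + 0\{b}\{c}) + c.b.a.((rec X. c.X + a.0 + a.a.X + ((a.0)\{c} + 0\{b}\{c}) + c.b.a.(X + 0)) + 0) → —a→ s1, —a→ s2, —a→ s3, —c→ s4, —c→ s5
  s1 = 0 → deadlocked
  s2 = 0\{c} → deadlocked
  s3 = a.(rec X. c.X + a.0 + a.a.X + ((a.0)\{c} + 0\{b}\{c}) + c.b.a.(X + 0)) → —a→ s5
  s4 = b.a.((rec X. c.X + a.0 + a.a.X + ((a.0)\{c} + 0\{b}\{c}) + c.b.a.(X + 0)) + 0) → —b→ s6
  s5 = rec X. c.X + a.0 + a.a.X + ((a.0)\{c} + 0\{b}\{c}) + c.b.a.(X + 0) → —a→ s1, —a→ s2, —a→ s3, —c→ s4, —c→ s5
  s6 = a.((rec X. c.X + a.0 + a.a.X + ((a.0)\{c} + 0\{b}\{c}) + c.b.a.(X + 0)) + 0) → —a→ s7
  s7 = (rec X. c.X + a.0 + a.a.X + ((a.0)\{c} + 0\{b}\{c}) + c.b.a.(X + 0)) + 0 → —a→ s1, —a→ s2, —a→ s3, —c→ s4, —c→ s5
Q's transition system — 7 states:
  t0 = rec X. c.X + a.0 + a.a.X + ((a.0)\{c} + 0\{b}\{c}) + c.b.a.(X + 0) → —a→ t1, —a→ t2, —a→ t3, —c→ t0, —c→ t4
  t1 = 0 → deadlocked
  t2 = 0\{c} → deadlocked
  t3 = a.(rec X. c.X + a.0 + a.a.X + ((a.0)\{c} + 0\{b}\{c}) + c.b.a.(X + 0)) → —a→ t0
  t4 = b.a.((rec X. c.X + a.0 + a.a.X + ((a.0)\{c} + 0\{b}\{c}) + c.b.a.(X + 0)) + 0) → —b→ t5
  t5 = a.((rec X. c.X + a.0 + a.a.X + ((a.0)\{c} + 0\{b}\{c}) + c.b.a.(X + 0)) + 0) → —a→ t6
  t6 = (rec X. c.X + a.0 + a.a.X + ((a.0)\{c} + 0\{b}\{c}) + c.b.a.(X + 0)) + 0 → —a→ t1, —a→ t2, —a→ t3, —c→ t0, —c→ t4
Partition-refinement fixed point:
  B0 = {s0, s5, s7, t0, t6}
  B1 = {s1, s2, t1, t2}
  B2 = {s4, t4}
  B3 = {s3, s6, t3, t5}
s0 ∈ B0, t0 ∈ B0 → same block
Bisimilar ⇒ trace-equivalent.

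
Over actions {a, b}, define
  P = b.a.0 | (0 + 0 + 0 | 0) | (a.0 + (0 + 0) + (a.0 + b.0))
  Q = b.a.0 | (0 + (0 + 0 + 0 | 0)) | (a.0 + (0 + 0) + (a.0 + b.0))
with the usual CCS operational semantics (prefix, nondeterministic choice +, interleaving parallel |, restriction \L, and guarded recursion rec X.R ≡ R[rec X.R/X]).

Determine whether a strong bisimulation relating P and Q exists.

P's transition system — 6 states:
  p0 = b.a.0 | (0 + 0 + 0 | 0) | (a.0 + (0 + 0) + (a.0 + b.0)) has moves =a=> p1, =b=> p1, =b=> p2
  p1 = b.a.0 | (0 + 0 + 0 | 0) | 0 has moves =b=> p3
  p2 = a.0 | (0 + 0 + 0 | 0) | (a.0 + (0 + 0) + (a.0 + b.0)) has moves =a=> p3, =a=> p4, =b=> p3
  p3 = a.0 | (0 + 0 + 0 | 0) | 0 has moves =a=> p5
  p4 = 0 | (0 + 0 + 0 | 0) | (a.0 + (0 + 0) + (a.0 + b.0)) has moves =a=> p5, =b=> p5
  p5 = 0 | (0 + 0 + 0 | 0) | 0 has moves stopped
Q's transition system — 6 states:
  q0 = b.a.0 | (0 + (0 + 0 + 0 | 0)) | (a.0 + (0 + 0) + (a.0 + b.0)) has moves =a=> q1, =b=> q1, =b=> q2
  q1 = b.a.0 | (0 + (0 + 0 + 0 | 0)) | 0 has moves =b=> q3
  q2 = a.0 | (0 + (0 + 0 + 0 | 0)) | (a.0 + (0 + 0) + (a.0 + b.0)) has moves =a=> q3, =a=> q4, =b=> q3
  q3 = a.0 | (0 + (0 + 0 + 0 | 0)) | 0 has moves =a=> q5
  q4 = 0 | (0 + (0 + 0 + 0 | 0)) | (a.0 + (0 + 0) + (a.0 + b.0)) has moves =a=> q5, =b=> q5
  q5 = 0 | (0 + (0 + 0 + 0 | 0)) | 0 has moves stopped
Coarsest stable partition (strong bisimilarity classes):
  B0 = {p0, q0}
  B1 = {p1, q1}
  B2 = {p3, q3}
  B3 = {p5, q5}
  B4 = {p2, q2}
  B5 = {p4, q4}
p0 ∈ B0, q0 ∈ B0 → same block

YES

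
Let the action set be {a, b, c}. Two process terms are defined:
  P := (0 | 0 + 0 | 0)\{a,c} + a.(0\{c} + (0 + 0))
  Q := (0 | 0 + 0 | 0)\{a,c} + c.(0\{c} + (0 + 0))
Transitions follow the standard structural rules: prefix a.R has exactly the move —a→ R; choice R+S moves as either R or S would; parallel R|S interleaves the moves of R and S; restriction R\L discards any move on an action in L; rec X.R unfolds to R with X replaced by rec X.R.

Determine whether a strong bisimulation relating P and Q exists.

NO

LTS(P): 2 reachable states
  m0 = (0 | 0 + 0 | 0)\{a,c} + a.(0\{c} + (0 + 0)) ⊢ --a--▸ m1
  m1 = 0\{c} + (0 + 0) ⊢ stopped
LTS(Q): 2 reachable states
  n0 = (0 | 0 + 0 | 0)\{a,c} + c.(0\{c} + (0 + 0)) ⊢ --c--▸ n1
  n1 = 0\{c} + (0 + 0) ⊢ stopped
Partition-refinement fixed point:
  B0 = {m0}
  B1 = {m1, n1}
  B2 = {n0}
m0 ∈ B0, n0 ∈ B2 → different blocks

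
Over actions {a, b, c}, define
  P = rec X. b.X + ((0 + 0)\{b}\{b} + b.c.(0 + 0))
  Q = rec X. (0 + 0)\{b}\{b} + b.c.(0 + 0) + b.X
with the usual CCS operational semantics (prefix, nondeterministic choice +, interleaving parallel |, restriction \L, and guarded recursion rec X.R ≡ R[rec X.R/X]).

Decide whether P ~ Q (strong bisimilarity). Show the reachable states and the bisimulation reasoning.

bisimilar

P's transition system — 3 states:
  s0 = rec X. b.X + ((0 + 0)\{b}\{b} + b.c.(0 + 0)) ⊢ ··b··> s0, ··b··> s1
  s1 = c.(0 + 0) ⊢ ··c··> s2
  s2 = 0 + 0 ⊢ ∅
Q's transition system — 3 states:
  t0 = rec X. (0 + 0)\{b}\{b} + b.c.(0 + 0) + b.X ⊢ ··b··> t0, ··b··> t1
  t1 = c.(0 + 0) ⊢ ··c··> t2
  t2 = 0 + 0 ⊢ ∅
Partition-refinement fixed point:
  B0 = {s0, t0}
  B1 = {s1, t1}
  B2 = {s2, t2}
s0 ∈ B0, t0 ∈ B0 → same block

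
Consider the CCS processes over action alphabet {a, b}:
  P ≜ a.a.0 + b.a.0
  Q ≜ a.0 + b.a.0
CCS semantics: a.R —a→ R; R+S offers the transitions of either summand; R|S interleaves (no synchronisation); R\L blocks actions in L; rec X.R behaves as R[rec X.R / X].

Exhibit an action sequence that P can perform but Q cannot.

Reachable graph of P (3 states):
  s0 = a.a.0 + b.a.0 has moves --a--▸ s1, --b--▸ s1
  s1 = a.0 has moves --a--▸ s2
  s2 = 0 has moves (no moves)
Reachable graph of Q (3 states):
  t0 = a.0 + b.a.0 has moves --a--▸ t1, --b--▸ t2
  t1 = 0 has moves (no moves)
  t2 = a.0 has moves --a--▸ t1
Executing aa from P (initial set {s0}):
  [1] a ⇒ {s1}
  [2] a ⇒ {s2}
  P completes σ.
Executing aa from Q (initial set {t0}):
  [1] a ⇒ {t1}
  [2] a ⇒ no successor for Q

aa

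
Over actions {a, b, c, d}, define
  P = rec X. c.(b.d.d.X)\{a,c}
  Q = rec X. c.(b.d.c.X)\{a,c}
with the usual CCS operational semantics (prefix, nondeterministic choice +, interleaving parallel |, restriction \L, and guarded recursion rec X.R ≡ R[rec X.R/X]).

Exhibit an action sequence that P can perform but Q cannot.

cbdd

LTS(P): 5 reachable states
  m0 = rec X. c.(b.d.d.X)\{a,c} :: =c=> m1
  m1 = (b.d.d.(rec X. c.(b.d.d.X)\{a,c}))\{a,c} :: =b=> m2
  m2 = (d.d.(rec X. c.(b.d.d.X)\{a,c}))\{a,c} :: =d=> m3
  m3 = (d.(rec X. c.(b.d.d.X)\{a,c}))\{a,c} :: =d=> m4
  m4 = (rec X. c.(b.d.d.X)\{a,c})\{a,c} :: stopped
LTS(Q): 4 reachable states
  n0 = rec X. c.(b.d.c.X)\{a,c} :: =c=> n1
  n1 = (b.d.c.(rec X. c.(b.d.c.X)\{a,c}))\{a,c} :: =b=> n2
  n2 = (d.c.(rec X. c.(b.d.c.X)\{a,c}))\{a,c} :: =d=> n3
  n3 = (c.(rec X. c.(b.d.c.X)\{a,c}))\{a,c} :: stopped
Run σ = ⟨cbdd⟩ on P: start {m0}
  step 1 (c): {m1}
  step 2 (b): {m2}
  step 3 (d): {m3}
  step 4 (d): {m4}
  ✓ P
Run σ = ⟨cbdd⟩ on Q: start {n0}
  step 1 (c): {n1}
  step 2 (b): {n2}
  step 3 (d): {n3}
  step 4 (d): ∅ (Q stuck)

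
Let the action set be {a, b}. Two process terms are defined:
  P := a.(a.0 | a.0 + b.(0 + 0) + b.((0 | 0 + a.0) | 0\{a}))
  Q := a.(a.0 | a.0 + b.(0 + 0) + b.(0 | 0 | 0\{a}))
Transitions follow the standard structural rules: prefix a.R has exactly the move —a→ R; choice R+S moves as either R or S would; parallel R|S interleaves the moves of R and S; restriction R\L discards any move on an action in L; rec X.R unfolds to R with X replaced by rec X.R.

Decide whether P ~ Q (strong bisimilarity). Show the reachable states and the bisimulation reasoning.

Reachable graph of P (8 states):
  s0 = a.(a.0 | a.0 + b.(0 + 0) + b.((0 | 0 + a.0) | 0\{a})) has moves —a→ s1
  s1 = a.0 | a.0 + b.(0 + 0) + b.((0 | 0 + a.0) | 0\{a}) has moves —a→ s2, —a→ s3, —b→ s4, —b→ s5
  s2 = 0 | a.0 has moves —a→ s6
  s3 = a.0 | 0 has moves —a→ s6
  s4 = (0 | 0 + a.0) | 0\{a} has moves —a→ s7
  s5 = 0 + 0 has moves ·
  s6 = 0 | 0 has moves ·
  s7 = 0 | 0\{a} has moves ·
Reachable graph of Q (7 states):
  t0 = a.(a.0 | a.0 + b.(0 + 0) + b.(0 | 0 | 0\{a})) has moves —a→ t1
  t1 = a.0 | a.0 + b.(0 + 0) + b.(0 | 0 | 0\{a}) has moves —a→ t2, —a→ t3, —b→ t4, —b→ t5
  t2 = 0 | a.0 has moves —a→ t6
  t3 = a.0 | 0 has moves —a→ t6
  t4 = 0 + 0 has moves ·
  t5 = 0 | 0 | 0\{a} has moves ·
  t6 = 0 | 0 has moves ·
Coarsest stable partition (strong bisimilarity classes):
  B0 = {s0}
  B1 = {s1}
  B2 = {s2, s3, s4, t2, t3}
  B3 = {s5, s6, s7, t4, t5, t6}
  B4 = {t0}
  B5 = {t1}
s0 ∈ B0, t0 ∈ B4 → different blocks

not bisimilar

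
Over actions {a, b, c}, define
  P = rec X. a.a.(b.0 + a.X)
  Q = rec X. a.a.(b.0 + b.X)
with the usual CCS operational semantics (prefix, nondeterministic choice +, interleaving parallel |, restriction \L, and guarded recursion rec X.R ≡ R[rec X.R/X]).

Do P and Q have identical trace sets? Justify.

NO — witness ⟨aaa⟩

P's transition system — 4 states:
  m0 = rec X. a.a.(b.0 + a.X) ⊢ -a-> m1
  m1 = a.(b.0 + a.(rec X. a.a.(b.0 + a.X))) ⊢ -a-> m2
  m2 = b.0 + a.(rec X. a.a.(b.0 + a.X)) ⊢ -a-> m0, -b-> m3
  m3 = 0 ⊢ ·
Q's transition system — 4 states:
  n0 = rec X. a.a.(b.0 + b.X) ⊢ -a-> n1
  n1 = a.(b.0 + b.(rec X. a.a.(b.0 + b.X))) ⊢ -a-> n2
  n2 = b.0 + b.(rec X. a.a.(b.0 + b.X)) ⊢ -b-> n0, -b-> n3
  n3 = 0 ⊢ ·
Trace ⟨aaa⟩ through P, begin at {m0}:
  after a @ step 1: {m1}
  after a @ step 2: {m2}
  after a @ step 3: {m0}
  P completes σ.
Trace ⟨aaa⟩ through Q, begin at {n0}:
  after a @ step 1: {n1}
  after a @ step 2: {n2}
  after a @ step 3: no successor for Q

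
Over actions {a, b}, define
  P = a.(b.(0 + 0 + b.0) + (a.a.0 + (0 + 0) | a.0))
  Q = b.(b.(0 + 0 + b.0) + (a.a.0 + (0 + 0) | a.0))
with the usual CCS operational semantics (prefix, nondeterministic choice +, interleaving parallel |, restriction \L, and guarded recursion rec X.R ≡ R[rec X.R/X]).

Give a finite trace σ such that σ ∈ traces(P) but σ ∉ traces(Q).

Reachable graph of P (6 states):
  u0 = a.(b.(0 + 0 + b.0) + (a.a.0 + (0 + 0) | a.0)) | ··a··> u1
  u1 = b.(0 + 0 + b.0) + (a.a.0 + (0 + 0) | a.0) | ··a··> u2, ··a··> u3, ··b··> u4
  u2 = (0 + 0) | 0 | ∅
  u3 = a.0 | ··a··> u5
  u4 = 0 + 0 + b.0 | ··b··> u5
  u5 = 0 | ∅
Reachable graph of Q (6 states):
  v0 = b.(b.(0 + 0 + b.0) + (a.a.0 + (0 + 0) | a.0)) | ··b··> v1
  v1 = b.(0 + 0 + b.0) + (a.a.0 + (0 + 0) | a.0) | ··a··> v2, ··a··> v3, ··b··> v4
  v2 = (0 + 0) | 0 | ∅
  v3 = a.0 | ··a··> v5
  v4 = 0 + 0 + b.0 | ··b··> v5
  v5 = 0 | ∅
Run σ = ⟨a⟩ on P: start {u0}
  after a @ step 1: {u1}
  — P admits the full trace.
Run σ = ⟨a⟩ on Q: start {v0}
  after a @ step 1: ∅  — Q cannot continue

a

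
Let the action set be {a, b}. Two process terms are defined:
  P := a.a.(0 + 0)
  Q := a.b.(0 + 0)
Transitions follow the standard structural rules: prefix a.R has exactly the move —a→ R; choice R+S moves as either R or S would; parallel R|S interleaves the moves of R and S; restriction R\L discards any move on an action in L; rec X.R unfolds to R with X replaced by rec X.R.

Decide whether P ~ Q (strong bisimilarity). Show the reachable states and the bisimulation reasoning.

Reachable graph of P (3 states):
  p0 = a.a.(0 + 0) has moves ··a··> p1
  p1 = a.(0 + 0) has moves ··a··> p2
  p2 = 0 + 0 has moves stopped
Reachable graph of Q (3 states):
  q0 = a.b.(0 + 0) has moves ··a··> q1
  q1 = b.(0 + 0) has moves ··b··> q2
  q2 = 0 + 0 has moves stopped
Partition-refinement fixed point:
  B0 = {p0}
  B1 = {p1}
  B2 = {p2, q2}
  B3 = {q0}
  B4 = {q1}
p0 ∈ B0, q0 ∈ B3 → different blocks

P ≁ Q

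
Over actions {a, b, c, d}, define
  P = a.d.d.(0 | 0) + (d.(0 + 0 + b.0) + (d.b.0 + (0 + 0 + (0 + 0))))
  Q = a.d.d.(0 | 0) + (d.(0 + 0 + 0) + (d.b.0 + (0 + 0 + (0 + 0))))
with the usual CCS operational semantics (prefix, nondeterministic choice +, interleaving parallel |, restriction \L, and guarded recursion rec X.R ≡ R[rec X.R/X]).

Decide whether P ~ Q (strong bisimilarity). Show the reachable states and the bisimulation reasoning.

P's transition system — 7 states:
  s0 = a.d.d.(0 | 0) + (d.(0 + 0 + b.0) + (d.b.0 + (0 + 0 + (0 + 0)))) :: --a--▸ s1, --d--▸ s2, --d--▸ s3
  s1 = d.d.(0 | 0) :: --d--▸ s4
  s2 = 0 + 0 + b.0 :: --b--▸ s5
  s3 = b.0 :: --b--▸ s5
  s4 = d.(0 | 0) :: --d--▸ s6
  s5 = 0 :: ∅
  s6 = 0 | 0 :: ∅
Q's transition system — 7 states:
  t0 = a.d.d.(0 | 0) + (d.(0 + 0 + 0) + (d.b.0 + (0 + 0 + (0 + 0)))) :: --a--▸ t1, --d--▸ t2, --d--▸ t3
  t1 = d.d.(0 | 0) :: --d--▸ t4
  t2 = 0 + 0 + 0 :: ∅
  t3 = b.0 :: --b--▸ t5
  t4 = d.(0 | 0) :: --d--▸ t6
  t5 = 0 :: ∅
  t6 = 0 | 0 :: ∅
Partition-refinement fixed point:
  B0 = {s0}
  B1 = {s1, t1}
  B2 = {s4, t4}
  B3 = {s5, s6, t2, t5, t6}
  B4 = {s2, s3, t3}
  B5 = {t0}
s0 ∈ B0, t0 ∈ B5 → different blocks

not bisimilar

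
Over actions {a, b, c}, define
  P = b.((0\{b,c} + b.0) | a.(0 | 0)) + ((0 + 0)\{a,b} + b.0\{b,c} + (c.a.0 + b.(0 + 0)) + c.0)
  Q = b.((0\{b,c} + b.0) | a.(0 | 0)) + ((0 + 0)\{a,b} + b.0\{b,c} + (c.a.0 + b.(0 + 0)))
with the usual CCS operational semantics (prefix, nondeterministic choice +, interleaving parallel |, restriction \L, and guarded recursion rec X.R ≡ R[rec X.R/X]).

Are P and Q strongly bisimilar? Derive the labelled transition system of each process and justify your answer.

NO

LTS(P): 9 reachable states
  p0 = b.((0\{b,c} + b.0) | a.(0 | 0)) + ((0 + 0)\{a,b} + b.0\{b,c} + (c.a.0 + b.(0 + 0)) + c.0) → ··b··> p1, ··b··> p2, ··b··> p3, ··c··> p4, ··c··> p5
  p1 = (0\{b,c} + b.0) | a.(0 | 0) → ··a··> p6, ··b··> p7
  p2 = 0 + 0 → ∅
  p3 = 0\{b,c} → ∅
  p4 = 0 → ∅
  p5 = a.0 → ··a··> p4
  p6 = (0\{b,c} + b.0) | (0 | 0) → ··b··> p8
  p7 = 0 | a.(0 | 0) → ··a··> p8
  p8 = 0 | (0 | 0) → ∅
LTS(Q): 9 reachable states
  q0 = b.((0\{b,c} + b.0) | a.(0 | 0)) + ((0 + 0)\{a,b} + b.0\{b,c} + (c.a.0 + b.(0 + 0))) → ··b··> q1, ··b··> q2, ··b··> q3, ··c··> q4
  q1 = (0\{b,c} + b.0) | a.(0 | 0) → ··a··> q5, ··b··> q6
  q2 = 0 + 0 → ∅
  q3 = 0\{b,c} → ∅
  q4 = a.0 → ··a··> q7
  q5 = (0\{b,c} + b.0) | (0 | 0) → ··b··> q8
  q6 = 0 | a.(0 | 0) → ··a··> q8
  q7 = 0 → ∅
  q8 = 0 | (0 | 0) → ∅
Coarsest stable partition (strong bisimilarity classes):
  B0 = {p0}
  B1 = {p1, q1}
  B2 = {p6, q5}
  B3 = {p2, p3, p4, p8, q2, q3, q7, q8}
  B4 = {p5, p7, q4, q6}
  B5 = {q0}
p0 ∈ B0, q0 ∈ B5 → different blocks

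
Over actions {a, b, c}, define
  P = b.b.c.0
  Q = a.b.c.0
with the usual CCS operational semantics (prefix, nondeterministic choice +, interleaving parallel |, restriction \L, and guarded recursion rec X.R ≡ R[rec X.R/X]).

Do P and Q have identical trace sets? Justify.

trace-distinct — witness ⟨b⟩

LTS(P): 4 reachable states
  m0 = b.b.c.0 ⊢ --b--▸ m1
  m1 = b.c.0 ⊢ --b--▸ m2
  m2 = c.0 ⊢ --c--▸ m3
  m3 = 0 ⊢ ∅
LTS(Q): 4 reachable states
  n0 = a.b.c.0 ⊢ --a--▸ n1
  n1 = b.c.0 ⊢ --b--▸ n2
  n2 = c.0 ⊢ --c--▸ n3
  n3 = 0 ⊢ ∅
Trace ⟨b⟩ through P, begin at {m0}:
  [1] b ⇒ {m1}
  ✓ P
Trace ⟨b⟩ through Q, begin at {n0}:
  [1] b ⇒ ∅  — Q cannot continue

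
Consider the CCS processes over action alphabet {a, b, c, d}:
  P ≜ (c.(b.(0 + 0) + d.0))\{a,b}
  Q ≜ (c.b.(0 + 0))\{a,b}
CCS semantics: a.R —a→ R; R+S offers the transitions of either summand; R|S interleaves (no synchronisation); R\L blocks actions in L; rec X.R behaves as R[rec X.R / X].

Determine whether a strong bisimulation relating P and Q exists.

NO

P's transition system — 3 states:
  s0 = (c.(b.(0 + 0) + d.0))\{a,b} → ··c··> s1
  s1 = (b.(0 + 0) + d.0)\{a,b} → ··d··> s2
  s2 = 0\{a,b} → stopped
Q's transition system — 2 states:
  t0 = (c.b.(0 + 0))\{a,b} → ··c··> t1
  t1 = (b.(0 + 0))\{a,b} → stopped
Bisimilarity quotient blocks:
  B0 = {s0}
  B1 = {s1}
  B2 = {s2, t1}
  B3 = {t0}
s0 ∈ B0, t0 ∈ B3 → different blocks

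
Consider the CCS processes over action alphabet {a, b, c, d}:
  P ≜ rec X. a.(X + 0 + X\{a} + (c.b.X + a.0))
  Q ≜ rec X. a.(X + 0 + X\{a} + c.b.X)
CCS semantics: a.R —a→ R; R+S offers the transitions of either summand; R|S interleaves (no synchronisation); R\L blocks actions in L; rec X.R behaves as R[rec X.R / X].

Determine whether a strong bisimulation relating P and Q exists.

P's transition system — 4 states:
  m0 = rec X. a.(X + 0 + X\{a} + (c.b.X + a.0)) → --a--▸ m1
  m1 = (rec X. a.(X + 0 + X\{a} + (c.b.X + a.0))) + 0 + (rec X. a.(X + 0 + X\{a} + (c.b.X + a.0)))\{a} + (c.b.(rec X. a.(X + 0 + X\{a} + (c.b.X + a.0))) + a.0) → --a--▸ m1, --a--▸ m2, --c--▸ m3
  m2 = 0 → stopped
  m3 = b.(rec X. a.(X + 0 + X\{a} + (c.b.X + a.0))) → --b--▸ m0
Q's transition system — 3 states:
  n0 = rec X. a.(X + 0 + X\{a} + c.b.X) → --a--▸ n1
  n1 = (rec X. a.(X + 0 + X\{a} + c.b.X)) + 0 + (rec X. a.(X + 0 + X\{a} + c.b.X))\{a} + c.b.(rec X. a.(X + 0 + X\{a} + c.b.X)) → --a--▸ n1, --c--▸ n2
  n2 = b.(rec X. a.(X + 0 + X\{a} + c.b.X)) → --b--▸ n0
Bisimilarity quotient blocks:
  B0 = {m0}
  B1 = {m1}
  B2 = {m2}
  B3 = {m3}
  B4 = {n0}
  B5 = {n1}
  B6 = {n2}
m0 ∈ B0, n0 ∈ B4 → different blocks

NO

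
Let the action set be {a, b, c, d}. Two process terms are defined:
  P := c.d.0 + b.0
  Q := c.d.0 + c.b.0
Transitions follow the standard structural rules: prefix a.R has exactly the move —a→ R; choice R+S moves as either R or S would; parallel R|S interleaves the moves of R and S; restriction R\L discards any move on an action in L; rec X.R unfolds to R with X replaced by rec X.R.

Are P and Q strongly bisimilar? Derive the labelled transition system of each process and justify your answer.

P's transition system — 3 states:
  u0 = c.d.0 + b.0 → ··b··> u1, ··c··> u2
  u1 = 0 → stopped
  u2 = d.0 → ··d··> u1
Q's transition system — 4 states:
  v0 = c.d.0 + c.b.0 → ··c··> v1, ··c··> v2
  v1 = b.0 → ··b··> v3
  v2 = d.0 → ··d··> v3
  v3 = 0 → stopped
Coarsest stable partition (strong bisimilarity classes):
  B0 = {u0}
  B1 = {u1, v3}
  B2 = {u2, v2}
  B3 = {v0}
  B4 = {v1}
u0 ∈ B0, v0 ∈ B3 → different blocks

P ≁ Q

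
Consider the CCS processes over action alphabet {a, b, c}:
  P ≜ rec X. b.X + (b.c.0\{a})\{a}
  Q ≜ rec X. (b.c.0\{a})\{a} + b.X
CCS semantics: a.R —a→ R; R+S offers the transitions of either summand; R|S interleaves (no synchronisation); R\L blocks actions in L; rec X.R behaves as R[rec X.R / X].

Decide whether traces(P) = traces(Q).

traces(P) = traces(Q)

LTS(P): 3 reachable states
  m0 = rec X. b.X + (b.c.0\{a})\{a} → -b-> m0, -b-> m1
  m1 = (c.0\{a})\{a} → -c-> m2
  m2 = 0\{a}\{a} → ·
LTS(Q): 3 reachable states
  n0 = rec X. (b.c.0\{a})\{a} + b.X → -b-> n0, -b-> n1
  n1 = (c.0\{a})\{a} → -c-> n2
  n2 = 0\{a}\{a} → ·
Coarsest stable partition (strong bisimilarity classes):
  B0 = {m0, n0}
  B1 = {m1, n1}
  B2 = {m2, n2}
m0 ∈ B0, n0 ∈ B0 → same block
Bisimilar ⇒ trace-equivalent.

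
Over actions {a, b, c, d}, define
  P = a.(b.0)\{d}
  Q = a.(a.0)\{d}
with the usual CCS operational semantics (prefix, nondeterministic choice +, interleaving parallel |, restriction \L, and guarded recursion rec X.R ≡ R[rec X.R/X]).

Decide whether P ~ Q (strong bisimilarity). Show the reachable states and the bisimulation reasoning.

Reachable graph of P (3 states):
  p0 = a.(b.0)\{d} | -a-> p1
  p1 = (b.0)\{d} | -b-> p2
  p2 = 0\{d} | deadlocked
Reachable graph of Q (3 states):
  q0 = a.(a.0)\{d} | -a-> q1
  q1 = (a.0)\{d} | -a-> q2
  q2 = 0\{d} | deadlocked
Partition-refinement fixed point:
  B0 = {p0}
  B1 = {p1}
  B2 = {p2, q2}
  B3 = {q0}
  B4 = {q1}
p0 ∈ B0, q0 ∈ B3 → different blocks

not bisimilar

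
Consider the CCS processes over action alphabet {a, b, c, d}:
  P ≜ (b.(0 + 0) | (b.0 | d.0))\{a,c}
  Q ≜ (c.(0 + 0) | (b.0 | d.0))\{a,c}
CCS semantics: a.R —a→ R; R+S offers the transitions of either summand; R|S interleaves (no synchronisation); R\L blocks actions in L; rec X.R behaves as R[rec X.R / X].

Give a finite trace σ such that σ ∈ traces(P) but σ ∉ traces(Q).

bb

LTS(P): 8 reachable states
  p0 = (b.(0 + 0) | (b.0 | d.0))\{a,c} | =b=> p1, =b=> p2, =d=> p3
  p1 = ((0 + 0) | (b.0 | d.0))\{a,c} | =b=> p4, =d=> p5
  p2 = (b.(0 + 0) | (0 | d.0))\{a,c} | =b=> p4, =d=> p6
  p3 = (b.(0 + 0) | (b.0 | 0))\{a,c} | =b=> p5, =b=> p6
  p4 = ((0 + 0) | (0 | d.0))\{a,c} | =d=> p7
  p5 = ((0 + 0) | (b.0 | 0))\{a,c} | =b=> p7
  p6 = (b.(0 + 0) | (0 | 0))\{a,c} | =b=> p7
  p7 = ((0 + 0) | (0 | 0))\{a,c} | stopped
LTS(Q): 4 reachable states
  q0 = (c.(0 + 0) | (b.0 | d.0))\{a,c} | =b=> q1, =d=> q2
  q1 = (c.(0 + 0) | (0 | d.0))\{a,c} | =d=> q3
  q2 = (c.(0 + 0) | (b.0 | 0))\{a,c} | =b=> q3
  q3 = (c.(0 + 0) | (0 | 0))\{a,c} | stopped
Run σ = ⟨bb⟩ on P: start {p0}
  after b @ step 1: {p1, p2}
  after b @ step 2: {p4}
  — P admits the full trace.
Run σ = ⟨bb⟩ on Q: start {q0}
  after b @ step 1: {q1}
  after b @ step 2: no successor for Q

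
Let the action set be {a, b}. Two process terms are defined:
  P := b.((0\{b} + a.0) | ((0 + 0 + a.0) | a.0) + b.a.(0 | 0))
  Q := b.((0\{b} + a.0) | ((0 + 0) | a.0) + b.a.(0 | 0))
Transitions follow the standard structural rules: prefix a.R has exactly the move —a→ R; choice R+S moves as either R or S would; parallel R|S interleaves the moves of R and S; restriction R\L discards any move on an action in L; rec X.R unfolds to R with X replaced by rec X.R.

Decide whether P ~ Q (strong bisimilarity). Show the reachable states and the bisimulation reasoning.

P ≁ Q

Reachable graph of P (11 states):
  u0 = b.((0\{b} + a.0) | ((0 + 0 + a.0) | a.0) + b.a.(0 | 0)) has moves =b=> u1
  u1 = (0\{b} + a.0) | ((0 + 0 + a.0) | a.0) + b.a.(0 | 0) has moves =a=> u2, =a=> u3, =a=> u4, =b=> u5
  u2 = (0\{b} + a.0) | ((0 + 0 + a.0) | 0) has moves =a=> u6, =a=> u7
  u3 = (0\{b} + a.0) | (0 | a.0) has moves =a=> u6, =a=> u8
  u4 = 0 | ((0 + 0 + a.0) | a.0) has moves =a=> u7, =a=> u8
  u5 = a.(0 | 0) has moves =a=> u9
  u6 = (0\{b} + a.0) | (0 | 0) has moves =a=> u10
  u7 = 0 | ((0 + 0 + a.0) | 0) has moves =a=> u10
  u8 = 0 | (0 | a.0) has moves =a=> u10
  u9 = 0 | 0 has moves stopped
  u10 = 0 | (0 | 0) has moves stopped
Reachable graph of Q (7 states):
  v0 = b.((0\{b} + a.0) | ((0 + 0) | a.0) + b.a.(0 | 0)) has moves =b=> v1
  v1 = (0\{b} + a.0) | ((0 + 0) | a.0) + b.a.(0 | 0) has moves =a=> v2, =a=> v3, =b=> v4
  v2 = (0\{b} + a.0) | ((0 + 0) | 0) has moves =a=> v5
  v3 = 0 | ((0 + 0) | a.0) has moves =a=> v5
  v4 = a.(0 | 0) has moves =a=> v6
  v5 = 0 | ((0 + 0) | 0) has moves stopped
  v6 = 0 | 0 has moves stopped
Coarsest stable partition (strong bisimilarity classes):
  B0 = {u0}
  B1 = {u1}
  B2 = {u2, u3, u4}
  B3 = {u5, u6, u7, u8, v2, v3, v4}
  B4 = {u10, u9, v5, v6}
  B5 = {v0}
  B6 = {v1}
u0 ∈ B0, v0 ∈ B5 → different blocks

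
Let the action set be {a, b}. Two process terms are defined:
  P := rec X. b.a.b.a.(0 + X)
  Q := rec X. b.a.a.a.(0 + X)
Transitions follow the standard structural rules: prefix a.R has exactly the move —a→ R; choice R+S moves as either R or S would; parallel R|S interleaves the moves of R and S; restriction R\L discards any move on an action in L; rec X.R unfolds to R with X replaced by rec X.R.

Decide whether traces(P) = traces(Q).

traces(P) ≠ traces(Q) — witness ⟨bab⟩

LTS(P): 5 reachable states
  u0 = rec X. b.a.b.a.(0 + X) | —b→ u1
  u1 = a.b.a.(0 + (rec X. b.a.b.a.(0 + X))) | —a→ u2
  u2 = b.a.(0 + (rec X. b.a.b.a.(0 + X))) | —b→ u3
  u3 = a.(0 + (rec X. b.a.b.a.(0 + X))) | —a→ u4
  u4 = 0 + (rec X. b.a.b.a.(0 + X)) | —b→ u1
LTS(Q): 5 reachable states
  v0 = rec X. b.a.a.a.(0 + X) | —b→ v1
  v1 = a.a.a.(0 + (rec X. b.a.a.a.(0 + X))) | —a→ v2
  v2 = a.a.(0 + (rec X. b.a.a.a.(0 + X))) | —a→ v3
  v3 = a.(0 + (rec X. b.a.a.a.(0 + X))) | —a→ v4
  v4 = 0 + (rec X. b.a.a.a.(0 + X)) | —b→ v1
Trace ⟨bab⟩ through P, begin at {u0}:
  [1] b ⇒ {u1}
  [2] a ⇒ {u2}
  [3] b ⇒ {u3}
  — P admits the full trace.
Trace ⟨bab⟩ through Q, begin at {v0}:
  [1] b ⇒ {v1}
  [2] a ⇒ {v2}
  [3] b ⇒ ∅ (Q stuck)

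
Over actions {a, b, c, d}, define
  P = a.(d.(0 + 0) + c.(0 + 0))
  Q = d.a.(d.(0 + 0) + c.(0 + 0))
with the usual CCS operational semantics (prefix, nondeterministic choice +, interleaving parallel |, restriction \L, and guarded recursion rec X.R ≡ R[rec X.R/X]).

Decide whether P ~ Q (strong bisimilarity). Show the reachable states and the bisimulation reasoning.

LTS(P): 3 reachable states
  m0 = a.(d.(0 + 0) + c.(0 + 0)) ⊢ ··a··> m1
  m1 = d.(0 + 0) + c.(0 + 0) ⊢ ··c··> m2, ··d··> m2
  m2 = 0 + 0 ⊢ ∅
LTS(Q): 4 reachable states
  n0 = d.a.(d.(0 + 0) + c.(0 + 0)) ⊢ ··d··> n1
  n1 = a.(d.(0 + 0) + c.(0 + 0)) ⊢ ··a··> n2
  n2 = d.(0 + 0) + c.(0 + 0) ⊢ ··c··> n3, ··d··> n3
  n3 = 0 + 0 ⊢ ∅
Bisimilarity quotient blocks:
  B0 = {m0, n1}
  B1 = {m1, n2}
  B2 = {m2, n3}
  B3 = {n0}
m0 ∈ B0, n0 ∈ B3 → different blocks

P ≁ Q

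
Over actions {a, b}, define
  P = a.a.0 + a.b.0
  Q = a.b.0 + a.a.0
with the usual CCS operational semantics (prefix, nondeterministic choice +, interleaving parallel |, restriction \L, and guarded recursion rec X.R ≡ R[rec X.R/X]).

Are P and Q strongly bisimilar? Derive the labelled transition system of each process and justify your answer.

YES

Reachable graph of P (4 states):
  u0 = a.a.0 + a.b.0 has moves -a-> u1, -a-> u2
  u1 = a.0 has moves -a-> u3
  u2 = b.0 has moves -b-> u3
  u3 = 0 has moves deadlocked
Reachable graph of Q (4 states):
  v0 = a.b.0 + a.a.0 has moves -a-> v1, -a-> v2
  v1 = a.0 has moves -a-> v3
  v2 = b.0 has moves -b-> v3
  v3 = 0 has moves deadlocked
Bisimilarity quotient blocks:
  B0 = {u0, v0}
  B1 = {u2, v2}
  B2 = {u3, v3}
  B3 = {u1, v1}
u0 ∈ B0, v0 ∈ B0 → same block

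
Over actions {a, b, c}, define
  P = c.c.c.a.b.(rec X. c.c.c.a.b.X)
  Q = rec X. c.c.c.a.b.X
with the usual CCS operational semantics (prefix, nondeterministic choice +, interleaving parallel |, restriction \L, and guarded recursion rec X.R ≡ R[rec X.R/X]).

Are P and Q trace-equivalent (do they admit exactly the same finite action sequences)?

traces(P) = traces(Q)

P's transition system — 6 states:
  m0 = c.c.c.a.b.(rec X. c.c.c.a.b.X) → --c--▸ m1
  m1 = c.c.a.b.(rec X. c.c.c.a.b.X) → --c--▸ m2
  m2 = c.a.b.(rec X. c.c.c.a.b.X) → --c--▸ m3
  m3 = a.b.(rec X. c.c.c.a.b.X) → --a--▸ m4
  m4 = b.(rec X. c.c.c.a.b.X) → --b--▸ m5
  m5 = rec X. c.c.c.a.b.X → --c--▸ m1
Q's transition system — 5 states:
  n0 = rec X. c.c.c.a.b.X → --c--▸ n1
  n1 = c.c.a.b.(rec X. c.c.c.a.b.X) → --c--▸ n2
  n2 = c.a.b.(rec X. c.c.c.a.b.X) → --c--▸ n3
  n3 = a.b.(rec X. c.c.c.a.b.X) → --a--▸ n4
  n4 = b.(rec X. c.c.c.a.b.X) → --b--▸ n0
Coarsest stable partition (strong bisimilarity classes):
  B0 = {m0, m5, n0}
  B1 = {m1, n1}
  B2 = {m2, n2}
  B3 = {m3, n3}
  B4 = {m4, n4}
m0 ∈ B0, n0 ∈ B0 → same block
Bisimilar ⇒ trace-equivalent.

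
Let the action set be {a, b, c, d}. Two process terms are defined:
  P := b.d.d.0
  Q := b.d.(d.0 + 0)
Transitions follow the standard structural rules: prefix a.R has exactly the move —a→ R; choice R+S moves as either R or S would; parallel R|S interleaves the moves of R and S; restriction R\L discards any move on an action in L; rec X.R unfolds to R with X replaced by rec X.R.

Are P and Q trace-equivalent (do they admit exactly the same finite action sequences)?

LTS(P): 4 reachable states
  m0 = b.d.d.0 has moves =b=> m1
  m1 = d.d.0 has moves =d=> m2
  m2 = d.0 has moves =d=> m3
  m3 = 0 has moves ∅
LTS(Q): 4 reachable states
  n0 = b.d.(d.0 + 0) has moves =b=> n1
  n1 = d.(d.0 + 0) has moves =d=> n2
  n2 = d.0 + 0 has moves =d=> n3
  n3 = 0 has moves ∅
Coarsest stable partition (strong bisimilarity classes):
  B0 = {m0, n0}
  B1 = {m1, n1}
  B2 = {m2, n2}
  B3 = {m3, n3}
m0 ∈ B0, n0 ∈ B0 → same block
Bisimilar ⇒ trace-equivalent.

trace-equivalent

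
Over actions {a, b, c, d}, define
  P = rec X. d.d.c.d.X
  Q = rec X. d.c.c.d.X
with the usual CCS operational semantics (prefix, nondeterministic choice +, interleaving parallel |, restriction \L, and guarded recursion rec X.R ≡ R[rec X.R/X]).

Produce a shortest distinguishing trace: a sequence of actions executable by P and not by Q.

dd

Reachable graph of P (4 states):
  s0 = rec X. d.d.c.d.X → -d-> s1
  s1 = d.c.d.(rec X. d.d.c.d.X) → -d-> s2
  s2 = c.d.(rec X. d.d.c.d.X) → -c-> s3
  s3 = d.(rec X. d.d.c.d.X) → -d-> s0
Reachable graph of Q (4 states):
  t0 = rec X. d.c.c.d.X → -d-> t1
  t1 = c.c.d.(rec X. d.c.c.d.X) → -c-> t2
  t2 = c.d.(rec X. d.c.c.d.X) → -c-> t3
  t3 = d.(rec X. d.c.c.d.X) → -d-> t0
Run σ = ⟨dd⟩ on P: start {s0}
  [1] d ⇒ {s1}
  [2] d ⇒ {s2}
  P completes σ.
Run σ = ⟨dd⟩ on Q: start {t0}
  [1] d ⇒ {t1}
  [2] d ⇒ no successor for Q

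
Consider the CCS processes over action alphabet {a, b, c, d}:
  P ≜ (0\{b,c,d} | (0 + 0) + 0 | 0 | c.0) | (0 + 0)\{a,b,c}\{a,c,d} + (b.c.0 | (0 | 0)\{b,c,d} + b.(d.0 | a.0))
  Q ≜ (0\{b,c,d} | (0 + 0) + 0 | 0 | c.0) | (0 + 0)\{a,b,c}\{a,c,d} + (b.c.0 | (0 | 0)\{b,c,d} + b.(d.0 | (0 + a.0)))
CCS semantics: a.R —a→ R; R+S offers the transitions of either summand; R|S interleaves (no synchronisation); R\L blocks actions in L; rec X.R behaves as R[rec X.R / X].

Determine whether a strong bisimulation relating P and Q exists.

Reachable graph of P (8 states):
  u0 = (0\{b,c,d} | (0 + 0) + 0 | 0 | c.0) | (0 + 0)\{a,b,c}\{a,c,d} + (b.c.0 | (0 | 0)\{b,c,d} + b.(d.0 | a.0)) has moves =b=> u1, =b=> u2, =c=> u3
  u1 = c.0 | (0 | 0)\{b,c,d} has moves =c=> u4
  u2 = d.0 | a.0 has moves =a=> u5, =d=> u6
  u3 = 0 | 0 | 0 | (0 + 0)\{a,b,c}\{a,c,d} has moves stopped
  u4 = 0 | (0 | 0)\{b,c,d} has moves stopped
  u5 = d.0 | 0 has moves =d=> u7
  u6 = 0 | a.0 has moves =a=> u7
  u7 = 0 | 0 has moves stopped
Reachable graph of Q (8 states):
  v0 = (0\{b,c,d} | (0 + 0) + 0 | 0 | c.0) | (0 + 0)\{a,b,c}\{a,c,d} + (b.c.0 | (0 | 0)\{b,c,d} + b.(d.0 | (0 + a.0))) has moves =b=> v1, =b=> v2, =c=> v3
  v1 = c.0 | (0 | 0)\{b,c,d} has moves =c=> v4
  v2 = d.0 | (0 + a.0) has moves =a=> v5, =d=> v6
  v3 = 0 | 0 | 0 | (0 + 0)\{a,b,c}\{a,c,d} has moves stopped
  v4 = 0 | (0 | 0)\{b,c,d} has moves stopped
  v5 = d.0 | 0 has moves =d=> v7
  v6 = 0 | (0 + a.0) has moves =a=> v7
  v7 = 0 | 0 has moves stopped
Partition-refinement fixed point:
  B0 = {u0, v0}
  B1 = {u3, u4, u7, v3, v4, v7}
  B2 = {u2, v2}
  B3 = {u6, v6}
  B4 = {u5, v5}
  B5 = {u1, v1}
u0 ∈ B0, v0 ∈ B0 → same block

YES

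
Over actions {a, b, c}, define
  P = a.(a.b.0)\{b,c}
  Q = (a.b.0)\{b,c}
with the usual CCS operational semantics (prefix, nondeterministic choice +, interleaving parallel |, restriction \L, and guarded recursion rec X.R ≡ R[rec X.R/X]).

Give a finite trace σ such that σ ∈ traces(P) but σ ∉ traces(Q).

aa

P's transition system — 3 states:
  s0 = a.(a.b.0)\{b,c} → —a→ s1
  s1 = (a.b.0)\{b,c} → —a→ s2
  s2 = (b.0)\{b,c} → (no moves)
Q's transition system — 2 states:
  t0 = (a.b.0)\{b,c} → —a→ t1
  t1 = (b.0)\{b,c} → (no moves)
Run σ = ⟨aa⟩ on P: start {s0}
  step 1 (a): {s1}
  step 2 (a): {s2}
  — P admits the full trace.
Run σ = ⟨aa⟩ on Q: start {t0}
  step 1 (a): {t1}
  step 2 (a): ∅ (Q stuck)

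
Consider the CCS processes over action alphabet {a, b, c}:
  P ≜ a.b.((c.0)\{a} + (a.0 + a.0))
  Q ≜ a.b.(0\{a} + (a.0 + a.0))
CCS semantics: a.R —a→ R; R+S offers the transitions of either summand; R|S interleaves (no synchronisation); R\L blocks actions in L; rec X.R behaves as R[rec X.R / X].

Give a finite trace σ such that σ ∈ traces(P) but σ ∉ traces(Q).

P's transition system — 5 states:
  u0 = a.b.((c.0)\{a} + (a.0 + a.0)) has moves —a→ u1
  u1 = b.((c.0)\{a} + (a.0 + a.0)) has moves —b→ u2
  u2 = (c.0)\{a} + (a.0 + a.0) has moves —a→ u3, —c→ u4
  u3 = 0 has moves (no moves)
  u4 = 0\{a} has moves (no moves)
Q's transition system — 4 states:
  v0 = a.b.(0\{a} + (a.0 + a.0)) has moves —a→ v1
  v1 = b.(0\{a} + (a.0 + a.0)) has moves —b→ v2
  v2 = 0\{a} + (a.0 + a.0) has moves —a→ v3
  v3 = 0 has moves (no moves)
Trace ⟨abc⟩ through P, begin at {u0}:
  [1] a ⇒ {u1}
  [2] b ⇒ {u2}
  [3] c ⇒ {u4}
  P completes σ.
Trace ⟨abc⟩ through Q, begin at {v0}:
  [1] a ⇒ {v1}
  [2] b ⇒ {v2}
  [3] c ⇒ no successor for Q

abc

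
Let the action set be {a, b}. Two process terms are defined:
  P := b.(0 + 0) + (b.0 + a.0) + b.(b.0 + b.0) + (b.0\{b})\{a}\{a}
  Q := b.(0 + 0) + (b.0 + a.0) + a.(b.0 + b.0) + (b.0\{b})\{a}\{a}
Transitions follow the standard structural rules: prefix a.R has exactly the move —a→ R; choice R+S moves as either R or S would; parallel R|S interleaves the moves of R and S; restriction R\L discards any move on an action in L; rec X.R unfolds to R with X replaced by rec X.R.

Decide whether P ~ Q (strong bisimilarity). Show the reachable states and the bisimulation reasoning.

Reachable graph of P (5 states):
  p0 = b.(0 + 0) + (b.0 + a.0) + b.(b.0 + b.0) + (b.0\{b})\{a}\{a} → ··a··> p1, ··b··> p1, ··b··> p2, ··b··> p3, ··b··> p4
  p1 = 0 → ·
  p2 = 0 + 0 → ·
  p3 = 0\{b}\{a}\{a} → ·
  p4 = b.0 + b.0 → ··b··> p1
Reachable graph of Q (5 states):
  q0 = b.(0 + 0) + (b.0 + a.0) + a.(b.0 + b.0) + (b.0\{b})\{a}\{a} → ··a··> q1, ··a··> q2, ··b··> q1, ··b··> q3, ··b··> q4
  q1 = 0 → ·
  q2 = b.0 + b.0 → ··b··> q1
  q3 = 0 + 0 → ·
  q4 = 0\{b}\{a}\{a} → ·
Bisimilarity quotient blocks:
  B0 = {p0}
  B1 = {p1, p2, p3, q1, q3, q4}
  B2 = {p4, q2}
  B3 = {q0}
p0 ∈ B0, q0 ∈ B3 → different blocks

P ≁ Q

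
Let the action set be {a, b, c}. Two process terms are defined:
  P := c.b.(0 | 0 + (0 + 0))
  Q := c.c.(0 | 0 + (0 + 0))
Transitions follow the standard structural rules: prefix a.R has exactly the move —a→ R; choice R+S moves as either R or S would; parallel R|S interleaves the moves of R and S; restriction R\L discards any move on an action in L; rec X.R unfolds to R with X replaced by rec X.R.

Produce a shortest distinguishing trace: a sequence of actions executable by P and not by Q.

cb

LTS(P): 3 reachable states
  p0 = c.b.(0 | 0 + (0 + 0)) → -c-> p1
  p1 = b.(0 | 0 + (0 + 0)) → -b-> p2
  p2 = 0 | 0 + (0 + 0) → (no moves)
LTS(Q): 3 reachable states
  q0 = c.c.(0 | 0 + (0 + 0)) → -c-> q1
  q1 = c.(0 | 0 + (0 + 0)) → -c-> q2
  q2 = 0 | 0 + (0 + 0) → (no moves)
Run σ = ⟨cb⟩ on P: start {p0}
  step 1 (c): {p1}
  step 2 (b): {p2}
  — P admits the full trace.
Run σ = ⟨cb⟩ on Q: start {q0}
  step 1 (c): {q1}
  step 2 (b): ∅ (Q stuck)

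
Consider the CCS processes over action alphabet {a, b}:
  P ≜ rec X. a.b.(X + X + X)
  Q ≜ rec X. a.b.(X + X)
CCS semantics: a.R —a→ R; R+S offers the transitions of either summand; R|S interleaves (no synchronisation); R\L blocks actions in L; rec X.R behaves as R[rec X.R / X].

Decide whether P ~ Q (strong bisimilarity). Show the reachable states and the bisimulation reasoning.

LTS(P): 3 reachable states
  p0 = rec X. a.b.(X + X + X) :: -a-> p1
  p1 = b.((rec X. a.b.(X + X + X)) + (rec X. a.b.(X + X + X)) + (rec X. a.b.(X + X + X))) :: -b-> p2
  p2 = (rec X. a.b.(X + X + X)) + (rec X. a.b.(X + X + X)) + (rec X. a.b.(X + X + X)) :: -a-> p1
LTS(Q): 3 reachable states
  q0 = rec X. a.b.(X + X) :: -a-> q1
  q1 = b.((rec X. a.b.(X + X)) + (rec X. a.b.(X + X))) :: -b-> q2
  q2 = (rec X. a.b.(X + X)) + (rec X. a.b.(X + X)) :: -a-> q1
Partition-refinement fixed point:
  B0 = {p0, p2, q0, q2}
  B1 = {p1, q1}
p0 ∈ B0, q0 ∈ B0 → same block

P ~ Q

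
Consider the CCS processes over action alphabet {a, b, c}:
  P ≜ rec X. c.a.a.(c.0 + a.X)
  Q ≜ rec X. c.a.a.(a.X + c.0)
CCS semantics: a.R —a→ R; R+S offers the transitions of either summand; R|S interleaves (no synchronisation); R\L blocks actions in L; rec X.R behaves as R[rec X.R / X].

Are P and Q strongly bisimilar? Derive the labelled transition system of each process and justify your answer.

bisimilar

P's transition system — 5 states:
  p0 = rec X. c.a.a.(c.0 + a.X) has moves —c→ p1
  p1 = a.a.(c.0 + a.(rec X. c.a.a.(c.0 + a.X))) has moves —a→ p2
  p2 = a.(c.0 + a.(rec X. c.a.a.(c.0 + a.X))) has moves —a→ p3
  p3 = c.0 + a.(rec X. c.a.a.(c.0 + a.X)) has moves —a→ p0, —c→ p4
  p4 = 0 has moves stopped
Q's transition system — 5 states:
  q0 = rec X. c.a.a.(a.X + c.0) has moves —c→ q1
  q1 = a.a.(a.(rec X. c.a.a.(a.X + c.0)) + c.0) has moves —a→ q2
  q2 = a.(a.(rec X. c.a.a.(a.X + c.0)) + c.0) has moves —a→ q3
  q3 = a.(rec X. c.a.a.(a.X + c.0)) + c.0 has moves —a→ q0, —c→ q4
  q4 = 0 has moves stopped
Coarsest stable partition (strong bisimilarity classes):
  B0 = {p0, q0}
  B1 = {p1, q1}
  B2 = {p2, q2}
  B3 = {p3, q3}
  B4 = {p4, q4}
p0 ∈ B0, q0 ∈ B0 → same block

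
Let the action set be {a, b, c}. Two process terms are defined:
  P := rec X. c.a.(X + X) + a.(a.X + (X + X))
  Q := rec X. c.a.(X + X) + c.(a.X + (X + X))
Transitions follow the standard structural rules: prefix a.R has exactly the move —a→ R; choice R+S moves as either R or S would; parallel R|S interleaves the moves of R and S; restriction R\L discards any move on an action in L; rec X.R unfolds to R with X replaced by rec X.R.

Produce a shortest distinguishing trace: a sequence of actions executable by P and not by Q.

LTS(P): 4 reachable states
  m0 = rec X. c.a.(X + X) + a.(a.X + (X + X)) has moves =a=> m1, =c=> m2
  m1 = a.(rec X. c.a.(X + X) + a.(a.X + (X + X))) + ((rec X. c.a.(X + X) + a.(a.X + (X + X))) + (rec X. c.a.(X + X) + a.(a.X + (X + X)))) has moves =a=> m0, =a=> m1, =c=> m2
  m2 = a.((rec X. c.a.(X + X) + a.(a.X + (X + X))) + (rec X. c.a.(X + X) + a.(a.X + (X + X)))) has moves =a=> m3
  m3 = (rec X. c.a.(X + X) + a.(a.X + (X + X))) + (rec X. c.a.(X + X) + a.(a.X + (X + X))) has moves =a=> m1, =c=> m2
LTS(Q): 4 reachable states
  n0 = rec X. c.a.(X + X) + c.(a.X + (X + X)) has moves =c=> n1, =c=> n2
  n1 = a.((rec X. c.a.(X + X) + c.(a.X + (X + X))) + (rec X. c.a.(X + X) + c.(a.X + (X + X)))) has moves =a=> n3
  n2 = a.(rec X. c.a.(X + X) + c.(a.X + (X + X))) + ((rec X. c.a.(X + X) + c.(a.X + (X + X))) + (rec X. c.a.(X + X) + c.(a.X + (X + X)))) has moves =a=> n0, =c=> n1, =c=> n2
  n3 = (rec X. c.a.(X + X) + c.(a.X + (X + X))) + (rec X. c.a.(X + X) + c.(a.X + (X + X))) has moves =c=> n1, =c=> n2
Trace ⟨a⟩ through P, begin at {m0}:
  step 1 (a): {m1}
  P completes σ.
Trace ⟨a⟩ through Q, begin at {n0}:
  step 1 (a): no successor for Q

a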